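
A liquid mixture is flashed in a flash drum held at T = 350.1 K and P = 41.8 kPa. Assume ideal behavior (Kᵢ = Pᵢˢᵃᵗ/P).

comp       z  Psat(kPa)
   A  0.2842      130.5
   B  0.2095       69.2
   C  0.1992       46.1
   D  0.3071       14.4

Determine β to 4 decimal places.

Raoult's law: Kᵢ = Pᵢˢᵃᵗ/P = Pᵢˢᵃᵗ/41.8.
  K_A = 130.5/41.8 = 3.122010, K_B = 69.2/41.8 = 1.655502, K_C = 46.1/41.8 = 1.102871, K_D = 14.4/41.8 = 0.344498
Material balance + equilibrium reduce to Σ zᵢ(Kᵢ−1)/(1+β(Kᵢ−1)) = 0.
Check two-phase: ΣzᵢKᵢ = 1.5596 > 1 and Σzᵢ/Kᵢ = 1.2896 > 1, so g(0) = 0.5596 > 0 and g(1) = -0.2896 < 0.
Newton–Raphson from β = 0.57:
  β = 0.5700: g = 0.07089, g' = -0.6481 → β = 0.6794
  β = 0.6794: g = -0.00177, g' = -0.6885 → β = 0.6768
Converged at β = 0.6768.

β = 0.6768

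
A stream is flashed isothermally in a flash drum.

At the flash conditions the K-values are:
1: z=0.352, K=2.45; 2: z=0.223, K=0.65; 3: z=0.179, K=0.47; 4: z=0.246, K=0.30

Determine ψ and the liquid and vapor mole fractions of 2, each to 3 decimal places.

Rachford–Rice: g(ψ) = Σ zᵢ(Kᵢ−1)/(1+ψ(Kᵢ−1)) = 0.
Feasibility: ΣzᵢKᵢ = 1.165, Σzᵢ/Kᵢ = 1.688 — both > 1, two phases present.
Iterate (Newton) starting at ψ = 0.66:
  ψ = 0.660: g = -0.3067, g' = -0.775 → ψ = 0.264
  ψ = 0.264: g = -0.0386, g' = -0.669 → ψ = 0.207
  ψ = 0.207: g = 0.0008, g' = -0.698 → ψ = 0.208
Converged at ψ = 0.208.
Compositions from xᵢ = zᵢ/(1+ψ(Kᵢ−1)), yᵢ = Kᵢxᵢ:
  1: x = 0.271, y = 0.663
  2: x = 0.240, y = 0.156
  3: x = 0.201, y = 0.095
  4: x = 0.288, y = 0.086

ψ = 0.208, x_2 = 0.240, y_2 = 0.156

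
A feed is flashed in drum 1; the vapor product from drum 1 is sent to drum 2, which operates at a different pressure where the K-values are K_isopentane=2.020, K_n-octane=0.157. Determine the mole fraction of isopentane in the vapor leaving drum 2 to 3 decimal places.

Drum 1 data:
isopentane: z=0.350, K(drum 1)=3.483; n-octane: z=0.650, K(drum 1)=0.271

Drum 1:
Rachford–Rice: g(ψ₁) = Σ zᵢ(Kᵢ−1)/(1+ψ₁(Kᵢ−1)) = 0.
Feasibility: ΣzᵢKᵢ = 1.395, Σzᵢ/Kᵢ = 2.499 — both > 1, two phases present.
Iterate (Newton) starting at ψ₁ = 0.5:
  ψ₁ = 0.500: g = -0.3579, g' = -1.285 → ψ₁ = 0.221
  ψ₁ = 0.221: g = -0.0043, g' = -1.390 → ψ₁ = 0.218
Converged at ψ₁ = 0.218.
Drum-1 compositions:
  isopentane: x = 0.227, y = 0.791
  n-octane: x = 0.773, y = 0.209
Drum-2 feed = drum-1 vapor: z₂ = (0.7905, 0.2095).
Drum 2:
Material balance + equilibrium reduce to Σ zᵢ(Kᵢ−1)/(1+ψ₂(Kᵢ−1)) = 0.
Feasibility: ΣzᵢKᵢ = 1.630, Σzᵢ/Kᵢ = 1.726 — both > 1, two phases present.
Iterate (Newton) starting at ψ₂ = 0.5:
  ψ₂ = 0.500: g = 0.2287, g' = -0.806 → ψ₂ = 0.784
  ψ₂ = 0.784: g = -0.0726, g' = -1.548 → ψ₂ = 0.737
  ψ₂ = 0.737: g = -0.0060, g' = -1.306 → ψ₂ = 0.732
Converged at ψ₂ = 0.732.
  isopentane: x = 0.452, y = 0.914
  n-octane: x = 0.548, y = 0.086

y_isopentane (drum 2) = 0.914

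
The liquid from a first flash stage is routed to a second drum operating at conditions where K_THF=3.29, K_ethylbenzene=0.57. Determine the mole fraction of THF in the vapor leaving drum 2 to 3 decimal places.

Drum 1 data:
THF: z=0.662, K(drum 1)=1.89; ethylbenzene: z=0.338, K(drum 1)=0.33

y_THF (drum 2) = 0.520

Drum 1:
Rachford–Rice: g(ψ₁) = Σ zᵢ(Kᵢ−1)/(1+ψ₁(Kᵢ−1)) = 0.
Check two-phase: ΣzᵢKᵢ = 1.363 > 1 and Σzᵢ/Kᵢ = 1.375 > 1, so g(0) = 0.363 > 0 and g(1) = -0.375 < 0.
Iterate (Newton) starting at ψ₁ = 0.34:
  ψ₁ = 0.340: g = 0.1590, g' = -0.563 → ψ₁ = 0.622
  ψ₁ = 0.622: g = -0.0092, g' = -0.663 → ψ₁ = 0.608
Converged at ψ₁ = 0.608.
Drum-1 compositions:
  THF: x = 0.429, y = 0.812
  ethylbenzene: x = 0.571, y = 0.188
Drum-2 feed = drum-1 liquid: z₂ = (0.4295, 0.5705).
Drum 2:
Let ψ₂ = V/F and solve Σ zᵢ(Kᵢ−1)/(1+ψ₂(Kᵢ−1)) = 0.
g(0) = ΣzᵢKᵢ − 1 = 0.738 and g(1) = 1 − Σzᵢ/Kᵢ = -0.131, so a root lies in (0, 1).
Iterate (Newton) starting at ψ₂ = 0.5:
  ψ₂ = 0.500: g = 0.1460, g' = -0.661 → ψ₂ = 0.721
  ψ₂ = 0.721: g = 0.0154, g' = -0.542 → ψ₂ = 0.749
  ψ₂ = 0.749: g = 0.0001, g' = -0.535 → ψ₂ = 0.750
Converged at ψ₂ = 0.750.
  THF: x = 0.158, y = 0.520
  ethylbenzene: x = 0.842, y = 0.480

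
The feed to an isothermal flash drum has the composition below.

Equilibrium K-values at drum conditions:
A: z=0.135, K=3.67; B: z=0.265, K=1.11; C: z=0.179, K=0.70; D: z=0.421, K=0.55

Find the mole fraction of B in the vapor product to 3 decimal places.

y_B = 0.288

Rachford–Rice: g(V/F) = Σ zᵢ(Kᵢ−1)/(1+V/F(Kᵢ−1)) = 0.
g(0) = ΣzᵢKᵢ − 1 = 0.146 and g(1) = 1 − Σzᵢ/Kᵢ = -0.297, so a root lies in (0, 1).
Newton–Raphson from V/F = 0.65:
  V/F = 0.650: g = -0.1755, g' = -0.327 → V/F = 0.113
  V/F = 0.113: g = 0.0508, g' = -0.684 → V/F = 0.187
  V/F = 0.187: g = 0.0053, g' = -0.551 → V/F = 0.196
  V/F = 0.196: g = 0.0001, g' = -0.538 → V/F = 0.197
Converged at V/F = 0.197.
Compositions from xᵢ = zᵢ/(1+V/F(Kᵢ−1)), yᵢ = Kᵢxᵢ:
  A: x = 0.089, y = 0.325
  B: x = 0.259, y = 0.288
  C: x = 0.190, y = 0.133
  D: x = 0.462, y = 0.254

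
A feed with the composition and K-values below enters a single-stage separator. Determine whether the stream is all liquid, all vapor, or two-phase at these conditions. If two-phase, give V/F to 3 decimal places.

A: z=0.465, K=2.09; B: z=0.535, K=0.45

two-phase, V/F = 0.355

ΣzᵢKᵢ = 1.213; Σzᵢ/Kᵢ = 1.411.
Both exceed 1, so a two-phase solution exists.
Material balance + equilibrium reduce to Σ zᵢ(Kᵢ−1)/(1+ψ(Kᵢ−1)) = 0.
Newton–Raphson from ψ = 0.5:
  ψ = 0.500: g = -0.0778, g' = -0.539 → ψ = 0.356
  ψ = 0.356: g = -0.0006, g' = -0.537 → ψ = 0.355
Converged at ψ = 0.355.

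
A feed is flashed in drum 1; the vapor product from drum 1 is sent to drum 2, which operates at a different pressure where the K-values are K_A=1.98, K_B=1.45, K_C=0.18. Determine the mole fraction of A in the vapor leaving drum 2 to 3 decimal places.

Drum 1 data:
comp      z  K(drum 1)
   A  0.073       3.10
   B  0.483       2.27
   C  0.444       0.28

Drum 1:
Rachford–Rice: g(ψ₁) = Σ zᵢ(Kᵢ−1)/(1+ψ₁(Kᵢ−1)) = 0.
Feasibility: ΣzᵢKᵢ = 1.447, Σzᵢ/Kᵢ = 1.822 — both > 1, two phases present.
Newton–Raphson from ψ₁ = 0.6:
  ψ₁ = 0.600: g = -0.1469, g' = -1.027 → ψ₁ = 0.457
  ψ₁ = 0.457: g = -0.0101, g' = -0.907 → ψ₁ = 0.446
Converged at ψ₁ = 0.446.
Drum-1 compositions:
  A: x = 0.038, y = 0.117
  B: x = 0.308, y = 0.700
  C: x = 0.654, y = 0.183
Drum-2 feed = drum-1 vapor: z₂ = (0.1169, 0.7000, 0.1831).
Drum 2:
Material balance + equilibrium reduce to Σ zᵢ(Kᵢ−1)/(1+ψ₂(Kᵢ−1)) = 0.
g(0) = ΣzᵢKᵢ − 1 = 0.279 and g(1) = 1 − Σzᵢ/Kᵢ = -0.559, so a root lies in (0, 1).
Newton iteration, ψ₂⁰ = 0.6:
  ψ₂ = 0.600: g = 0.0246, g' = -0.609 → ψ₂ = 0.640
  ψ₂ = 0.640: g = -0.0013, g' = -0.674 → ψ₂ = 0.639
Converged at ψ₂ = 0.639.
  A: x = 0.072, y = 0.142
  B: x = 0.544, y = 0.788
  C: x = 0.384, y = 0.069

y_A (drum 2) = 0.142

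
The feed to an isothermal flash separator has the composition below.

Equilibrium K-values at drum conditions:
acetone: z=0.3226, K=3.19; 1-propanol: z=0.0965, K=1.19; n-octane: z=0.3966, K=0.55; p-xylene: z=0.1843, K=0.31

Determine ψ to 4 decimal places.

ψ = 0.4005

Rachford–Rice: g(ψ) = Σ zᵢ(Kᵢ−1)/(1+ψ(Kᵢ−1)) = 0.
g(0) = ΣzᵢKᵢ − 1 = 0.4192 and g(1) = 1 − Σzᵢ/Kᵢ = -0.4978, so a root lies in (0, 1).
Newton–Raphson from ψ = 0.43:
  ψ = 0.4300: g = -0.02130, g' = -0.7142 → ψ = 0.4002
  ψ = 0.4002: g = 0.00022, g' = -0.7294 → ψ = 0.4005
Converged at ψ = 0.4005.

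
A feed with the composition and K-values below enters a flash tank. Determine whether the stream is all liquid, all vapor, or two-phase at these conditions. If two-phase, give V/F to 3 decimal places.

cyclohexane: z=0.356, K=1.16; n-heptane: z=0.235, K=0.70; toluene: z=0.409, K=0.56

all liquid

ΣzᵢKᵢ = 0.806; Σzᵢ/Kᵢ = 1.373.
Since ΣzᵢKᵢ < 1 the mixture is below its bubble point — single liquid phase.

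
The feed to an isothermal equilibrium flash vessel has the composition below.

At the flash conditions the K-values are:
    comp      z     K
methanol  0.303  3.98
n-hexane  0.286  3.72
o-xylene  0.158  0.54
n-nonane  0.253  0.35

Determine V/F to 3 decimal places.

V/F = 0.854

Material balance + equilibrium reduce to Σ zᵢ(Kᵢ−1)/(1+V/F(Kᵢ−1)) = 0.
Feasibility: ΣzᵢKᵢ = 2.444, Σzᵢ/Kᵢ = 1.168 — both > 1, two phases present.
Newton–Raphson from V/F = 0.69:
  V/F = 0.690: g = 0.1612, g' = -0.967 → V/F = 0.857
  V/F = 0.857: g = -0.0033, g' = -1.039 → V/F = 0.854
Converged at V/F = 0.854.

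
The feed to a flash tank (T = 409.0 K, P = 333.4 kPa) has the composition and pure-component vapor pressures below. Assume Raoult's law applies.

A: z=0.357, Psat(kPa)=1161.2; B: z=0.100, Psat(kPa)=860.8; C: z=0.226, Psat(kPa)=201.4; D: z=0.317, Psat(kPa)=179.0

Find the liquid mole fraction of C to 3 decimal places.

x_C = 0.332

Raoult's law: Kᵢ = Pᵢˢᵃᵗ/P = Pᵢˢᵃᵗ/333.4.
  K_A = 1161.2/333.4 = 3.48290, K_B = 860.8/333.4 = 2.58188, K_C = 201.4/333.4 = 0.60408, K_D = 179.0/333.4 = 0.53689
Newton–Raphson from ψ = 0.5:
  ψ = 0.500: g = 0.1812, g' = -0.686 → ψ = 0.764
  ψ = 0.764: g = 0.0221, g' = -0.549 → ψ = 0.804
  ψ = 0.804: g = 0.0001, g' = -0.542 → ψ = 0.805
Converged at ψ = 0.805.
Compositions from xᵢ = zᵢ/(1+ψ(Kᵢ−1)), yᵢ = Kᵢxᵢ:
  A: x = 0.119, y = 0.415
  B: x = 0.044, y = 0.114
  C: x = 0.332, y = 0.200
  D: x = 0.505, y = 0.271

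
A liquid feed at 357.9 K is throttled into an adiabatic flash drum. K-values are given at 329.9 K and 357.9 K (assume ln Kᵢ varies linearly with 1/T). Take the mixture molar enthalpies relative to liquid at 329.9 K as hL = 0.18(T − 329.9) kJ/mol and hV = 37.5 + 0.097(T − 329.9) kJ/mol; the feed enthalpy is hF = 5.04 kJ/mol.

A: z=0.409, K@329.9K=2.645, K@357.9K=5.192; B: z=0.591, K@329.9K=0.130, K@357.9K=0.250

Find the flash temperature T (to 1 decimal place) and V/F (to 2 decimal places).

Adiabatic flash: solve Rachford–Rice at each trial T, then check hF = ψ·hV(T) + (1−ψ)·hL(T).
  T = 329.9 K: K = (2.645, 0.130), RR gives ψ = 0.111, H_out = 4.157 kJ/mol
  T = 357.9 K: K = (5.192, 0.250), RR gives ψ = 0.404, H_out = 19.263 kJ/mol
  T = 343.9 K: K = (3.757, 0.183), RR gives ψ = 0.286, H_out = 12.915 kJ/mol
  T = 336.9 K: K = (3.164, 0.155), RR gives ψ = 0.211, H_out = 9.039 kJ/mol
  T = 333.4 K: K = (2.896, 0.142), RR gives ψ = 0.165, H_out = 6.764 kJ/mol
  T = 331.6 K: K = (2.765, 0.136), RR gives ψ = 0.138, H_out = 5.472 kJ/mol
Linear interpolation between T = 329.9 (H_out = 4.157) and T = 331.6 (H_out = 5.472) on hF = 5.04 gives T ≈ 331.0 K, at which ψ = 0.13.

T = 331.0 K, V/F = 0.13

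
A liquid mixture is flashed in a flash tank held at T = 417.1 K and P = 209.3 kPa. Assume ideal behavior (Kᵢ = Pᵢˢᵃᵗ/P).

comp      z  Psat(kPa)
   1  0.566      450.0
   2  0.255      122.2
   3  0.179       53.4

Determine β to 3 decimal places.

Raoult's law: Kᵢ = Pᵢˢᵃᵗ/P = Pᵢˢᵃᵗ/209.3.
  K_1 = 450.0/209.3 = 2.15002, K_2 = 122.2/209.3 = 0.58385, K_3 = 53.4/209.3 = 0.25514
Rachford–Rice: g(β) = Σ zᵢ(Kᵢ−1)/(1+β(Kᵢ−1)) = 0.
Check two-phase: ΣzᵢKᵢ = 1.411 > 1 and Σzᵢ/Kᵢ = 1.402 > 1, so g(0) = 0.411 > 0 and g(1) = -0.402 < 0.
Newton–Raphson from β = 0.61:
  β = 0.610: g = -0.0040, g' = -0.671 → β = 0.604
Converged at β = 0.604.

β = 0.604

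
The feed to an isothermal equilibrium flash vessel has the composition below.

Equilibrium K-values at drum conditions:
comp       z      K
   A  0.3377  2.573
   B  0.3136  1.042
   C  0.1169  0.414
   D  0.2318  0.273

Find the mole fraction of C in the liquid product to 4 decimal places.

Rachford–Rice: g(ψ) = Σ zᵢ(Kᵢ−1)/(1+ψ(Kᵢ−1)) = 0.
g(0) = ΣzᵢKᵢ − 1 = 0.3074 and g(1) = 1 − Σzᵢ/Kᵢ = -0.5637, so a root lies in (0, 1).
Newton iteration, ψ⁰ = 0.37:
  ψ = 0.3700: g = 0.03075, g' = -0.6291 → ψ = 0.4189
  ψ = 0.4189: g = 0.00006, g' = -0.6280 → ψ = 0.4190
Converged at ψ = 0.4190.
Compositions from xᵢ = zᵢ/(1+ψ(Kᵢ−1)), yᵢ = Kᵢxᵢ:
  A: x = 0.2036, y = 0.5237
  B: x = 0.3082, y = 0.3211
  C: x = 0.1549, y = 0.0641
  D: x = 0.3333, y = 0.0910

x_C = 0.1549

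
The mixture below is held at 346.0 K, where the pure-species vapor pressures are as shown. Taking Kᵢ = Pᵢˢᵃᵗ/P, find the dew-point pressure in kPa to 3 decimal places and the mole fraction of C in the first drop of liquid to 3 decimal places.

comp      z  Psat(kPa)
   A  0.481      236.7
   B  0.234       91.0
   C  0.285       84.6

At the dew point ψ → 1, so Σzᵢ/Kᵢ = 1 with Kᵢ = Pᵢˢᵃᵗ/P ⇒ 1/P = Σzᵢ/Pᵢˢᵃᵗ.
1/P = 0.481/236.7 + 0.234/91.0 + 0.285/84.6 = 0.007972 ⇒ P = 125.434 kPa
xᵢ = zᵢP/Pᵢˢᵃᵗ ⇒ x_C = 0.285·125.434/84.6 = 0.423

Pdew = 125.434 kPa, x_C = 0.423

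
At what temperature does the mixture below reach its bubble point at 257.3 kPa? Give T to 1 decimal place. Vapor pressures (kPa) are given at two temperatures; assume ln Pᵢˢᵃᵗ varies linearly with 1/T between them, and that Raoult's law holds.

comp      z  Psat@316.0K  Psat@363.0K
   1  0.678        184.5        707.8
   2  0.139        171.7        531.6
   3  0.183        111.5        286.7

Bubble-point temperature: ΣzᵢPᵢˢᵃᵗ(T) = P. Interpolate ln Pᵢˢᵃᵗ = aᵢ + bᵢ/T.
  T = 316.0 K: ΣzᵢPᵢˢᵃᵗ = 169.36 kPa
  T = 363.0 K: ΣzᵢPᵢˢᵃᵗ = 606.25 kPa
  T = 339.5 K: ΣzᵢPᵢˢᵃᵗ = 334.16 kPa
  T = 327.8 K: ΣzᵢPᵢˢᵃᵗ = 241.00 kPa
  T = 333.6 K: ΣzᵢPᵢˢᵃᵗ = 284.15 kPa
  T = 330.7 K: ΣzᵢPᵢˢᵃᵗ = 261.87 kPa
Interpolating between 327.8 K and 330.7 K gives T ≈ 330.1 K.

T = 330.1 K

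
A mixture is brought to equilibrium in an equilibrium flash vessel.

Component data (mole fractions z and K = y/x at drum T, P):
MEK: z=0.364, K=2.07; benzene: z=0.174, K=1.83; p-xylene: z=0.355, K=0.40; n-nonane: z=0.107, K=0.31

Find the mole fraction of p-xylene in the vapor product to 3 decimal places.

Rachford–Rice: g(V/F) = Σ zᵢ(Kᵢ−1)/(1+V/F(Kᵢ−1)) = 0.
Check two-phase: ΣzᵢKᵢ = 1.247 > 1 and Σzᵢ/Kᵢ = 1.504 > 1, so g(0) = 0.247 > 0 and g(1) = -0.504 < 0.
Newton–Raphson from V/F = 0.5:
  V/F = 0.500: g = -0.0612, g' = -0.616 → V/F = 0.401
  V/F = 0.401: g = -0.0015, g' = -0.590 → V/F = 0.398
Converged at V/F = 0.398.
Compositions from xᵢ = zᵢ/(1+V/F(Kᵢ−1)), yᵢ = Kᵢxᵢ:
  MEK: x = 0.255, y = 0.528
  benzene: x = 0.131, y = 0.239
  p-xylene: x = 0.466, y = 0.187
  n-nonane: x = 0.148, y = 0.046

y_p-xylene = 0.187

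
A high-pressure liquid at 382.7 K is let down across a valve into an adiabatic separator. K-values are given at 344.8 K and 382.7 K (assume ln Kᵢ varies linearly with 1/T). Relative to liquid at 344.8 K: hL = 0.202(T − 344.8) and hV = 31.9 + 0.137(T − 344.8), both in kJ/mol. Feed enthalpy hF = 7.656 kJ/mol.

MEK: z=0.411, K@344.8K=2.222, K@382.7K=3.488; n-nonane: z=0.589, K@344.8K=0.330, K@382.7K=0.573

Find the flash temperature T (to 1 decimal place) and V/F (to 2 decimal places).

Adiabatic flash: solve Rachford–Rice at each trial T, then check hF = ψ·hV(T) + (1−ψ)·hL(T).
  T = 344.8 K: K = (2.222, 0.330), RR gives ψ = 0.131, H_out = 4.193 kJ/mol
  T = 382.7 K: K = (3.488, 0.573), RR gives ψ = 0.726, H_out = 29.021 kJ/mol
  T = 363.8 K: K = (2.819, 0.441), RR gives ψ = 0.412, H_out = 16.471 kJ/mol
  T = 354.3 K: K = (2.511, 0.383), RR gives ψ = 0.276, H_out = 10.565 kJ/mol
  T = 349.6 K: K = (2.365, 0.356), RR gives ψ = 0.207, H_out = 7.510 kJ/mol
  T = 352.0 K: K = (2.439, 0.370), RR gives ψ = 0.243, H_out = 9.088 kJ/mol
Linear interpolation between T = 349.6 (H_out = 7.510) and T = 352.0 (H_out = 9.088) on hF = 7.656 gives T ≈ 349.8 K, at which ψ = 0.21.

T = 349.8 K, V/F = 0.21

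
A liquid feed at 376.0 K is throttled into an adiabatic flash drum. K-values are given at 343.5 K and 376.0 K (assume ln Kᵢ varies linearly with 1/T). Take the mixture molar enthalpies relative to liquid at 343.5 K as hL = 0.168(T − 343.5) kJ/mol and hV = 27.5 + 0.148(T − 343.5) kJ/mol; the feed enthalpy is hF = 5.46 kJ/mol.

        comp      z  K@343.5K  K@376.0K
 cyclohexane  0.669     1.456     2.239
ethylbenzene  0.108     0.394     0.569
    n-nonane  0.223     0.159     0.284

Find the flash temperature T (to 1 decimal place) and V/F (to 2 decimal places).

T = 344.7 K, V/F = 0.19

Adiabatic flash: solve Rachford–Rice at each trial T, then check hF = ψ·hV(T) + (1−ψ)·hL(T).
  T = 343.5 K: K = (1.456, 0.394, 0.159), RR gives ψ = 0.147, H_out = 4.046 kJ/mol
  T = 376.0 K: K = (2.239, 0.569, 0.284), RR gives ψ = 0.768, H_out = 26.094 kJ/mol
  T = 359.8 K: K = (1.824, 0.478, 0.215), RR gives ψ = 0.539, H_out = 17.394 kJ/mol
  T = 351.6 K: K = (1.633, 0.435, 0.186), RR gives ψ = 0.381, H_out = 11.777 kJ/mol
  T = 347.6 K: K = (1.544, 0.414, 0.172), RR gives ψ = 0.280, H_out = 8.357 kJ/mol
  T = 345.6 K: K = (1.501, 0.404, 0.166), RR gives ψ = 0.220, H_out = 6.381 kJ/mol
  T = 344.6 K: K = (1.479, 0.399, 0.162), RR gives ψ = 0.186, H_out = 5.306 kJ/mol
Linear interpolation between T = 344.6 (H_out = 5.306) and T = 345.6 (H_out = 6.381) on hF = 5.46 gives T ≈ 344.7 K, at which ψ = 0.19.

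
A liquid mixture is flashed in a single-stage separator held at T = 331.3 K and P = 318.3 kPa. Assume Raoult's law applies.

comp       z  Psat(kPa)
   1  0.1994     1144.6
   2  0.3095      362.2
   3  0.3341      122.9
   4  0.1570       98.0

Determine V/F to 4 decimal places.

V/F = 0.2268

Raoult's law: Kᵢ = Pᵢˢᵃᵗ/P = Pᵢˢᵃᵗ/318.3.
  K_1 = 1144.6/318.3 = 3.595979, K_2 = 362.2/318.3 = 1.137920, K_3 = 122.9/318.3 = 0.386114, K_4 = 98.0/318.3 = 0.307886
Rachford–Rice: g(V/F) = Σ zᵢ(Kᵢ−1)/(1+V/F(Kᵢ−1)) = 0.
Check two-phase: ΣzᵢKᵢ = 1.2466 > 1 and Σzᵢ/Kᵢ = 1.7027 > 1, so g(0) = 0.2466 > 0 and g(1) = -0.7027 < 0.
Newton–Raphson from V/F = 0.5:
  V/F = 0.5000: g = -0.19691, g' = -0.6976 → V/F = 0.2177
  V/F = 0.2177: g = 0.00746, g' = -0.8261 → V/F = 0.2268
Converged at V/F = 0.2268.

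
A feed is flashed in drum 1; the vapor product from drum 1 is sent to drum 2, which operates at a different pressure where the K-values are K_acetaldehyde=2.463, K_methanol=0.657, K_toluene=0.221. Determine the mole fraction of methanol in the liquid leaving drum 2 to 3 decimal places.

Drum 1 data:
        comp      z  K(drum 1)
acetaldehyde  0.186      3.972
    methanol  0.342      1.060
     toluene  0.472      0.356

Drum 1:
Rachford–Rice: g(ψ₁) = Σ zᵢ(Kᵢ−1)/(1+ψ₁(Kᵢ−1)) = 0.
g(0) = ΣzᵢKᵢ − 1 = 0.269 and g(1) = 1 − Σzᵢ/Kᵢ = -0.695, so a root lies in (0, 1).
Newton iteration, ψ₁⁰ = 0.5:
  ψ₁ = 0.500: g = -0.2060, g' = -0.693 → ψ₁ = 0.203
  ψ₁ = 0.203: g = 0.0157, g' = -0.900 → ψ₁ = 0.220
Converged at ψ₁ = 0.220.
Drum-1 compositions:
  acetaldehyde: x = 0.112, y = 0.446
  methanol: x = 0.338, y = 0.358
  toluene: x = 0.550, y = 0.196
Drum-2 feed = drum-1 vapor: z₂ = (0.4464, 0.3578, 0.1958).
Drum 2:
Newton iteration, ψ₂⁰ = 0.5:
  ψ₂ = 0.500: g = -0.0208, g' = -0.699 → ψ₂ = 0.470
Converged at ψ₂ = 0.470.
  acetaldehyde: x = 0.265, y = 0.651
  methanol: x = 0.427, y = 0.280
  toluene: x = 0.309, y = 0.068

x_methanol (drum 2) = 0.427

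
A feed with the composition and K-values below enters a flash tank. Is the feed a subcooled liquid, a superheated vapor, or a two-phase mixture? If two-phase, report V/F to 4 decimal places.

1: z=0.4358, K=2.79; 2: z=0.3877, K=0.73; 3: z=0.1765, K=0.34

two-phase, V/F = 0.7011

ΣzᵢKᵢ = 1.5589; Σzᵢ/Kᵢ = 1.2064.
Both exceed 1, so a two-phase solution exists.
Newton–Raphson from ψ = 0.5:
  ψ = 0.5000: g = 0.11677, g' = -0.5979 → ψ = 0.6953
  ψ = 0.6953: g = 0.00338, g' = -0.5826 → ψ = 0.7011
Converged at ψ = 0.7011.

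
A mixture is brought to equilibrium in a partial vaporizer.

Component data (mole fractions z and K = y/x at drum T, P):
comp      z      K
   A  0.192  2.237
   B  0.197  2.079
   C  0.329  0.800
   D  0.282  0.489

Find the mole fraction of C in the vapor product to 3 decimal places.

Rachford–Rice: g(β) = Σ zᵢ(Kᵢ−1)/(1+β(Kᵢ−1)) = 0.
Check two-phase: ΣzᵢKᵢ = 1.240 > 1 and Σzᵢ/Kᵢ = 1.169 > 1, so g(0) = 0.240 > 0 and g(1) = -0.169 < 0.
Iterate (Newton) starting at β = 0.5:
  β = 0.500: g = 0.0181, g' = -0.358 → β = 0.551
Converged at β = 0.551.
Compositions from xᵢ = zᵢ/(1+β(Kᵢ−1)), yᵢ = Kᵢxᵢ:
  A: x = 0.114, y = 0.255
  B: x = 0.124, y = 0.257
  C: x = 0.370, y = 0.296
  D: x = 0.393, y = 0.192

y_C = 0.296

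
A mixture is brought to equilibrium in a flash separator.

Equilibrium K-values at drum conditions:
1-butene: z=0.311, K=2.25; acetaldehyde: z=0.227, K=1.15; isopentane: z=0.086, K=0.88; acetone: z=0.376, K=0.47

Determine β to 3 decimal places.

Let β = V/F and solve Σ zᵢ(Kᵢ−1)/(1+β(Kᵢ−1)) = 0.
Check two-phase: ΣzᵢKᵢ = 1.213 > 1 and Σzᵢ/Kᵢ = 1.233 > 1, so g(0) = 0.213 > 0 and g(1) = -0.233 < 0.
Newton–Raphson from β = 0.42:
  β = 0.420: g = 0.0197, g' = -0.390 → β = 0.471
Converged at β = 0.471.

β = 0.471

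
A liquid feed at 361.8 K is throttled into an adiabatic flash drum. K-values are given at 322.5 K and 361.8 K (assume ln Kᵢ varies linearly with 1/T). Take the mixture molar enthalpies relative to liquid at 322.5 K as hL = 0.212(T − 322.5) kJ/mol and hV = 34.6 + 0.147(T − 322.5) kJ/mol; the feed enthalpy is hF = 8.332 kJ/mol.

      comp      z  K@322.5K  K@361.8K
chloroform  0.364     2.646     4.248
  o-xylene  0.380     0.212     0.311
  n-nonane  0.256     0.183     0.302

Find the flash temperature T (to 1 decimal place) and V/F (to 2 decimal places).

Adiabatic flash: solve Rachford–Rice at each trial T, then check hF = ψ·hV(T) + (1−ψ)·hL(T).
  T = 322.5 K: K = (2.646, 0.212, 0.183), RR gives ψ = 0.069, H_out = 2.380 kJ/mol
  T = 361.8 K: K = (4.248, 0.311, 0.302), RR gives ψ = 0.330, H_out = 18.898 kJ/mol
  T = 342.1 K: K = (3.396, 0.259, 0.238), RR gives ψ = 0.221, H_out = 11.506 kJ/mol
  T = 332.3 K: K = (3.009, 0.235, 0.210), RR gives ψ = 0.153, H_out = 7.275 kJ/mol
  T = 337.2 K: K = (3.200, 0.247, 0.224), RR gives ψ = 0.188, H_out = 9.455 kJ/mol
  T = 334.8 K: K = (3.105, 0.241, 0.217), RR gives ψ = 0.172, H_out = 8.405 kJ/mol
  T = 333.6 K: K = (3.059, 0.238, 0.213), RR gives ψ = 0.163, H_out = 7.868 kJ/mol
Linear interpolation between T = 333.6 (H_out = 7.868) and T = 334.8 (H_out = 8.405) on hF = 8.332 gives T ≈ 334.6 K, at which ψ = 0.17.

T = 334.6 K, V/F = 0.17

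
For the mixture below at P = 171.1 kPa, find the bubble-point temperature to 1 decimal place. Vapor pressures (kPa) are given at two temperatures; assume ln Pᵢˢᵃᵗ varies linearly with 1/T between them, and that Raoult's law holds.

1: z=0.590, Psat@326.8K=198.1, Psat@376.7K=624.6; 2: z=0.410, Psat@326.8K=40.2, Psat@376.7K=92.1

T = 336.8 K

Bubble-point temperature: ΣzᵢPᵢˢᵃᵗ(T) = P. Interpolate ln Pᵢˢᵃᵗ = aᵢ + bᵢ/T.
  T = 326.8 K: ΣzᵢPᵢˢᵃᵗ = 133.36 kPa
  T = 376.7 K: ΣzᵢPᵢˢᵃᵗ = 406.27 kPa
  T = 351.8 K: ΣzᵢPᵢˢᵃᵗ = 242.12 kPa
  T = 339.3 K: ΣzᵢPᵢˢᵃᵗ = 181.61 kPa
  T = 333.1 K: ΣzᵢPᵢˢᵃᵗ = 156.26 kPa
  T = 336.2 K: ΣzᵢPᵢˢᵃᵗ = 168.57 kPa
  T = 337.8 K: ΣzᵢPᵢˢᵃᵗ = 175.21 kPa
Interpolating between 336.2 K and 337.8 K gives T ≈ 336.8 K.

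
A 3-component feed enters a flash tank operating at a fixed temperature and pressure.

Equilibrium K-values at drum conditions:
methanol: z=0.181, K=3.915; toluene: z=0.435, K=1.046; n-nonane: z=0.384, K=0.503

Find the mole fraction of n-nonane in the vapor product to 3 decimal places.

Material balance + equilibrium reduce to Σ zᵢ(Kᵢ−1)/(1+ψ(Kᵢ−1)) = 0.
Check two-phase: ΣzᵢKᵢ = 1.357 > 1 and Σzᵢ/Kᵢ = 1.226 > 1, so g(0) = 0.357 > 0 and g(1) = -0.226 < 0.
Newton–Raphson from ψ = 0.5:
  ψ = 0.500: g = -0.0197, g' = -0.423 → ψ = 0.453
  ψ = 0.453: g = 0.0005, g' = -0.444 → ψ = 0.455
Converged at ψ = 0.455.
Compositions from xᵢ = zᵢ/(1+ψ(Kᵢ−1)), yᵢ = Kᵢxᵢ:
  methanol: x = 0.078, y = 0.305
  toluene: x = 0.426, y = 0.446
  n-nonane: x = 0.496, y = 0.250

y_n-nonane = 0.250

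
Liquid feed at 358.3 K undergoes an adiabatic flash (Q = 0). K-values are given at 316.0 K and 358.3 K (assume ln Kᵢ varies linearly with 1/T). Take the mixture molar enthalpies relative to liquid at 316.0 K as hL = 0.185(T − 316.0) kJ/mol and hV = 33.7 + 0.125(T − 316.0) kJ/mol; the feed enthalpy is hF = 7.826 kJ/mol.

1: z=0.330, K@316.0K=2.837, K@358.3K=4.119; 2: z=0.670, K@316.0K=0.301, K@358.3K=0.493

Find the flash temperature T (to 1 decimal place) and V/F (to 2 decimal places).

Adiabatic flash: solve Rachford–Rice at each trial T, then check hF = ψ·hV(T) + (1−ψ)·hL(T).
  T = 316.0 K: K = (2.837, 0.301), RR gives ψ = 0.107, H_out = 3.619 kJ/mol
  T = 358.3 K: K = (4.119, 0.493), RR gives ψ = 0.436, H_out = 21.414 kJ/mol
  T = 337.1 K: K = (3.457, 0.391), RR gives ψ = 0.269, H_out = 12.635 kJ/mol
  T = 326.6 K: K = (3.143, 0.345), RR gives ψ = 0.191, H_out = 8.276 kJ/mol
  T = 321.3 K: K = (2.989, 0.322), RR gives ψ = 0.150, H_out = 5.994 kJ/mol
  T = 324.0 K: K = (3.067, 0.334), RR gives ψ = 0.171, H_out = 7.166 kJ/mol
  T = 325.3 K: K = (3.105, 0.339), RR gives ψ = 0.181, H_out = 7.723 kJ/mol
Linear interpolation between T = 325.3 (H_out = 7.723) and T = 326.6 (H_out = 8.276) on hF = 7.826 gives T ≈ 325.5 K, at which ψ = 0.18.

T = 325.5 K, V/F = 0.18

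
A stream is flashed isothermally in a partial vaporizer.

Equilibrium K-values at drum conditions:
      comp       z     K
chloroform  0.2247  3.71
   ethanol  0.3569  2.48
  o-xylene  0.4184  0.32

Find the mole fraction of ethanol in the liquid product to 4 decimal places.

Material balance + equilibrium reduce to Σ zᵢ(Kᵢ−1)/(1+V/F(Kᵢ−1)) = 0.
Feasibility: ΣzᵢKᵢ = 1.8526, Σzᵢ/Kᵢ = 1.5120 — both > 1, two phases present.
Iterate (Newton) starting at V/F = 0.55:
  V/F = 0.5500: g = 0.08120, g' = -0.9973 → V/F = 0.6314
  V/F = 0.6314: g = -0.00093, g' = -1.0276 → V/F = 0.6305
Converged at V/F = 0.6305.
Compositions from xᵢ = zᵢ/(1+V/F(Kᵢ−1)), yᵢ = Kᵢxᵢ:
  chloroform: x = 0.0830, y = 0.3078
  ethanol: x = 0.1846, y = 0.4579
  o-xylene: x = 0.7324, y = 0.2344

x_ethanol = 0.1846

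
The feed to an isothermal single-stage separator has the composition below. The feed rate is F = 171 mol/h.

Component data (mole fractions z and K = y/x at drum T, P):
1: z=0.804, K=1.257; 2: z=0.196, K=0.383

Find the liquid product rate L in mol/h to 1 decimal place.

L = 78.6 mol/h

Material balance + equilibrium reduce to Σ zᵢ(Kᵢ−1)/(1+V/F(Kᵢ−1)) = 0.
Check two-phase: ΣzᵢKᵢ = 1.086 > 1 and Σzᵢ/Kᵢ = 1.151 > 1, so g(0) = 0.086 > 0 and g(1) = -0.151 < 0.
Newton iteration, V/F⁰ = 0.34:
  V/F = 0.340: g = 0.0370, g' = -0.164 → V/F = 0.565
  V/F = 0.565: g = -0.0052, g' = -0.216 → V/F = 0.541
  V/F = 0.541: g = -0.0001, g' = -0.209 → V/F = 0.540
Converged at V/F = 0.540.
Then V = V/F·F = 0.5404·171 = 92.4 mol/h and L = F − V = 78.6 mol/h.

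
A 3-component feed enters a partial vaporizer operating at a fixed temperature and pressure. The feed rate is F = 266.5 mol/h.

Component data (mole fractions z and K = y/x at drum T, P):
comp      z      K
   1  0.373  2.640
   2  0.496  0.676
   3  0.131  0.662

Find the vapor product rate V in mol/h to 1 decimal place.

V = 202.1 mol/h

Material balance + equilibrium reduce to Σ zᵢ(Kᵢ−1)/(1+ψ(Kᵢ−1)) = 0.
Check two-phase: ΣzᵢKᵢ = 1.407 > 1 and Σzᵢ/Kᵢ = 1.073 > 1, so g(0) = 0.407 > 0 and g(1) = -0.073 < 0.
Newton iteration, ψ⁰ = 0.5:
  ψ = 0.500: g = 0.0911, g' = -0.399 → ψ = 0.728
  ψ = 0.728: g = 0.0097, g' = -0.324 → ψ = 0.758
  ψ = 0.758: g = 0.0001, g' = -0.318 → ψ = 0.759
Converged at ψ = 0.759.
Then V = ψ·F = 0.7585·266.5 = 202.1 mol/h and L = F − V = 64.4 mol/h.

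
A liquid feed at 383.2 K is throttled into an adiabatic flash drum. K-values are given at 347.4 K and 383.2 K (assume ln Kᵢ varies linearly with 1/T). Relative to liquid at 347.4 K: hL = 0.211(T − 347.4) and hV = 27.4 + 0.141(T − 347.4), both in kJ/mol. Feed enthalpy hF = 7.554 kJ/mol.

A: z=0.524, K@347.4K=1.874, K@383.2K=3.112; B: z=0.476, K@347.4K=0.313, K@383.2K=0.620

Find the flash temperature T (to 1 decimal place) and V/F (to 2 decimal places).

Adiabatic flash: solve Rachford–Rice at each trial T, then check hF = ψ·hV(T) + (1−ψ)·hL(T).
  T = 347.4 K: K = (1.874, 0.313), RR gives ψ = 0.218, H_out = 5.976 kJ/mol
  T = 383.2 K: K = (3.112, 0.620), RR gives ψ = 1.000, H_out = 32.448 kJ/mol
  T = 365.3 K: K = (2.445, 0.448), RR gives ψ = 0.620, H_out = 19.984 kJ/mol
  T = 356.4 K: K = (2.149, 0.377), RR gives ψ = 0.426, H_out = 13.311 kJ/mol
  T = 351.9 K: K = (2.009, 0.344), RR gives ψ = 0.327, H_out = 9.794 kJ/mol
  T = 349.6 K: K = (1.939, 0.328), RR gives ψ = 0.273, H_out = 7.892 kJ/mol
Linear interpolation between T = 347.4 (H_out = 5.976) and T = 349.6 (H_out = 7.892) on hF = 7.554 gives T ≈ 349.2 K, at which ψ = 0.26.

T = 349.2 K, V/F = 0.26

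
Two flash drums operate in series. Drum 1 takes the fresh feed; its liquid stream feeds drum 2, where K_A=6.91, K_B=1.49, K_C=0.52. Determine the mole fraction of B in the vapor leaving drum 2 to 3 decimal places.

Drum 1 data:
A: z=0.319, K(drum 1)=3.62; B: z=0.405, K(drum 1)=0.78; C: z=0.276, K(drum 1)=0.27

Drum 1:
Newton iteration, ψ₁⁰ = 0.69:
  ψ₁ = 0.690: g = -0.2133, g' = -0.902 → ψ₁ = 0.454
  ψ₁ = 0.454: g = -0.0182, g' = -0.810 → ψ₁ = 0.431
Converged at ψ₁ = 0.431.
Drum-1 compositions:
  A: x = 0.150, y = 0.542
  B: x = 0.447, y = 0.349
  C: x = 0.403, y = 0.109
Drum-2 feed = drum-1 liquid: z₂ = (0.1498, 0.4474, 0.4028).
Drum 2:
Rachford–Rice: g(ψ₂) = Σ zᵢ(Kᵢ−1)/(1+ψ₂(Kᵢ−1)) = 0.
g(0) = ΣzᵢKᵢ − 1 = 0.911 and g(1) = 1 − Σzᵢ/Kᵢ = -0.097, so a root lies in (0, 1).
Newton–Raphson from ψ₂ = 0.5:
  ψ₂ = 0.500: g = 0.1456, g' = -0.564 → ψ₂ = 0.758
  ψ₂ = 0.758: g = 0.0176, g' = -0.461 → ψ₂ = 0.796
Converged at ψ₂ = 0.796.
  A: x = 0.026, y = 0.181
  B: x = 0.322, y = 0.480
  C: x = 0.652, y = 0.339

y_B (drum 2) = 0.480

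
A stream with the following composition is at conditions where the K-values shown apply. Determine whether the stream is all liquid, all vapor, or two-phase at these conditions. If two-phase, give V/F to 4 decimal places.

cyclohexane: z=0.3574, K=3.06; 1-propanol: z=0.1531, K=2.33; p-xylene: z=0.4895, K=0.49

ΣzᵢKᵢ = 1.6902; Σzᵢ/Kᵢ = 1.1815.
Both exceed 1, so a two-phase solution exists.
Newton iteration, ψ⁰ = 0.37:
  ψ = 0.3700: g = 0.24656, g' = -0.8035 → ψ = 0.6769
  ψ = 0.6769: g = 0.03340, g' = -0.6365 → ψ = 0.7293
  ψ = 0.7293: g = 0.00008, g' = -0.6348 → ψ = 0.7295
Converged at ψ = 0.7295.

two-phase, V/F = 0.7295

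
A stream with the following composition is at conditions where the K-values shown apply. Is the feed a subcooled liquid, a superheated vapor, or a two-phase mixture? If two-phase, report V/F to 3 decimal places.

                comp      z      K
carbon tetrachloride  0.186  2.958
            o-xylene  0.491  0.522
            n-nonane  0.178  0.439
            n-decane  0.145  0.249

ΣzᵢKᵢ = 0.921; Σzᵢ/Kᵢ = 1.991.
Since ΣzᵢKᵢ < 1 the mixture is below its bubble point — single liquid phase.

subcooled liquid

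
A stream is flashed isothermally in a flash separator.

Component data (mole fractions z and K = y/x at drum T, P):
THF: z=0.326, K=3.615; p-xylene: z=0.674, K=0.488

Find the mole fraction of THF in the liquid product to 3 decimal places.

Rachford–Rice: g(V/F) = Σ zᵢ(Kᵢ−1)/(1+V/F(Kᵢ−1)) = 0.
Check two-phase: ΣzᵢKᵢ = 1.507 > 1 and Σzᵢ/Kᵢ = 1.471 > 1, so g(0) = 0.507 > 0 and g(1) = -0.471 < 0.
Newton–Raphson from V/F = 0.5:
  V/F = 0.500: g = -0.0944, g' = -0.738 → V/F = 0.372
  V/F = 0.372: g = 0.0058, g' = -0.842 → V/F = 0.379
Converged at V/F = 0.379.
Compositions from xᵢ = zᵢ/(1+V/F(Kᵢ−1)), yᵢ = Kᵢxᵢ:
  THF: x = 0.164, y = 0.592
  p-xylene: x = 0.836, y = 0.408

x_THF = 0.164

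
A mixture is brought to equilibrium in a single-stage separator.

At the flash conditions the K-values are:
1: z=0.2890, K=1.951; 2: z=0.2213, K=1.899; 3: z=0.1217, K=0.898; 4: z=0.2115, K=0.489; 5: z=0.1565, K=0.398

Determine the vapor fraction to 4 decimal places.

ψ = 0.5715

Rachford–Rice: g(ψ) = Σ zᵢ(Kᵢ−1)/(1+ψ(Kᵢ−1)) = 0.
g(0) = ΣzᵢKᵢ − 1 = 0.2591 and g(1) = 1 − Σzᵢ/Kᵢ = -0.2259, so a root lies in (0, 1).
Newton–Raphson from ψ = 0.53:
  ψ = 0.5300: g = 0.01778, g' = -0.4252 → ψ = 0.5718
  ψ = 0.5718: g = -0.00012, g' = -0.4312 → ψ = 0.5715
Converged at ψ = 0.5715.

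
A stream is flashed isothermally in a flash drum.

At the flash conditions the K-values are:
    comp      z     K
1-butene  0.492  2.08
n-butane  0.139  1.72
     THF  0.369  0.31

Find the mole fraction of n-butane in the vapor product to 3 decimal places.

y_n-butane = 0.172

Let ψ = V/F and solve Σ zᵢ(Kᵢ−1)/(1+ψ(Kᵢ−1)) = 0.
Feasibility: ΣzᵢKᵢ = 1.377, Σzᵢ/Kᵢ = 1.508 — both > 1, two phases present.
Newton–Raphson from ψ = 0.59:
  ψ = 0.590: g = -0.0346, g' = -0.749 → ψ = 0.544
  ψ = 0.544: g = -0.0008, g' = -0.715 → ψ = 0.543
Converged at ψ = 0.543.
Compositions from xᵢ = zᵢ/(1+ψ(Kᵢ−1)), yᵢ = Kᵢxᵢ:
  1-butene: x = 0.310, y = 0.645
  n-butane: x = 0.100, y = 0.172
  THF: x = 0.590, y = 0.183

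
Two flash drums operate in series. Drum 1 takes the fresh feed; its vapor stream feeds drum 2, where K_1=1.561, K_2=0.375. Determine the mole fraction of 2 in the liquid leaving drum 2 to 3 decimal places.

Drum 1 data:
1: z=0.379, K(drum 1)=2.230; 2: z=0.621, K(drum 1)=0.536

x_2 (drum 2) = 0.473

Drum 1:
Rachford–Rice: g(ψ₁) = Σ zᵢ(Kᵢ−1)/(1+ψ₁(Kᵢ−1)) = 0.
g(0) = ΣzᵢKᵢ − 1 = 0.178 and g(1) = 1 − Σzᵢ/Kᵢ = -0.329, so a root lies in (0, 1).
Binary case is linear: z₁(K₁−1)(1+ψ₁(K₂−1)) + z₂(K₂−1)(1+ψ₁(K₁−1)) = 0
⇒ ψ₁ = [z₁(K₁−1)+z₂(K₂−1)] / [−(K₁−1)(K₂−1)] = 0.1780/0.5707 = 0.312
Drum-1 compositions:
  1: x = 0.274, y = 0.611
  2: x = 0.726, y = 0.389
Drum-2 feed = drum-1 vapor: z₂ = (0.6108, 0.3892).
Drum 2:
Let ψ₂ = V/F and solve Σ zᵢ(Kᵢ−1)/(1+ψ₂(Kᵢ−1)) = 0.
Feasibility: ΣzᵢKᵢ = 1.099, Σzᵢ/Kᵢ = 1.429 — both > 1, two phases present.
Binary case is linear: z₁(K₁−1)(1+ψ₂(K₂−1)) + z₂(K₂−1)(1+ψ₂(K₁−1)) = 0
⇒ ψ₂ = [z₁(K₁−1)+z₂(K₂−1)] / [−(K₁−1)(K₂−1)] = 0.0994/0.3506 = 0.284
  1: x = 0.527, y = 0.823
  2: x = 0.473, y = 0.177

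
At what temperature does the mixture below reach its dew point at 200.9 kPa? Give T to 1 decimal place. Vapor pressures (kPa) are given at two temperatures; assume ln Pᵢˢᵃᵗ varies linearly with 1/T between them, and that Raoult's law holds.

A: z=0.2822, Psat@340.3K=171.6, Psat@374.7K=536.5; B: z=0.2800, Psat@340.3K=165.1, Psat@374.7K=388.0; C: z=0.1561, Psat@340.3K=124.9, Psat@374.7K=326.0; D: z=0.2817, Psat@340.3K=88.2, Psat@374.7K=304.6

Dew-point temperature: Σzᵢ·P/Pᵢˢᵃᵗ(T) = 1. Interpolate ln Pᵢˢᵃᵗ = aᵢ + bᵢ/T.
  T = 340.3 K: ΣzᵢP/Pᵢˢᵃᵗ = 1.5638
  T = 374.7 K: ΣzᵢP/Pᵢˢᵃᵗ = 0.5326
  T = 357.5 K: ΣzᵢP/Pᵢˢᵃᵗ = 0.8865
  T = 348.9 K: ΣzᵢP/Pᵢˢᵃᵗ = 1.1682
  T = 353.2 K: ΣzᵢP/Pᵢˢᵃᵗ = 1.0158
  T = 355.4 K: ΣzᵢP/Pᵢˢᵃᵗ = 0.9470
Interpolating between 353.2 K and 355.4 K gives T ≈ 353.7 K.

T = 353.7 K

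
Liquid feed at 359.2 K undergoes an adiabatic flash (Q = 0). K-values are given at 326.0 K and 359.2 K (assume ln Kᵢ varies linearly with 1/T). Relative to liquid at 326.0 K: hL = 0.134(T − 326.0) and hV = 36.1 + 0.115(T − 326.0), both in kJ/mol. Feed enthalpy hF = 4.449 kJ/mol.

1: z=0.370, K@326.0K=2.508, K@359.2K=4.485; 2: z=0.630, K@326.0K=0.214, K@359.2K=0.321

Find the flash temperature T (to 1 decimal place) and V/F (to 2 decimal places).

Adiabatic flash: solve Rachford–Rice at each trial T, then check hF = ψ·hV(T) + (1−ψ)·hL(T).
  T = 326.0 K: K = (2.508, 0.214), RR gives ψ = 0.053, H_out = 1.912 kJ/mol
  T = 359.2 K: K = (4.485, 0.321), RR gives ψ = 0.364, H_out = 17.365 kJ/mol
  T = 342.6 K: K = (3.401, 0.265), RR gives ψ = 0.241, H_out = 10.843 kJ/mol
  T = 334.3 K: K = (2.932, 0.239), RR gives ψ = 0.160, H_out = 6.857 kJ/mol
  T = 330.1 K: K = (2.712, 0.226), RR gives ψ = 0.110, H_out = 4.511 kJ/mol
  T = 328.1 K: K = (2.611, 0.220), RR gives ψ = 0.083, H_out = 3.287 kJ/mol
Linear interpolation between T = 328.1 (H_out = 3.287) and T = 330.1 (H_out = 4.511) on hF = 4.449 gives T ≈ 330.0 K, at which ψ = 0.11.

T = 330.0 K, V/F = 0.11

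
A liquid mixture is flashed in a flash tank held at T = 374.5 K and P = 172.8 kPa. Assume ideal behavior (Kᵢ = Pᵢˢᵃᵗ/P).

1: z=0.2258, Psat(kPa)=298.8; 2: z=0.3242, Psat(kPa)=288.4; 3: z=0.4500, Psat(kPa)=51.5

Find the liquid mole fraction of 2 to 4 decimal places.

Raoult's law: Kᵢ = Pᵢˢᵃᵗ/P = Pᵢˢᵃᵗ/172.8.
  K_1 = 298.8/172.8 = 1.729167, K_2 = 288.4/172.8 = 1.668981, K_3 = 51.5/172.8 = 0.298032
Material balance + equilibrium reduce to Σ zᵢ(Kᵢ−1)/(1+β(Kᵢ−1)) = 0.
Feasibility: ΣzᵢKᵢ = 1.0656, Σzᵢ/Kᵢ = 1.8347 — both > 1, two phases present.
Newton–Raphson from β = 0.42:
  β = 0.4200: g = -0.15260, g' = -0.6047 → β = 0.1676
  β = 0.1676: g = -0.01629, g' = -0.4975 → β = 0.1349
  β = 0.1349: g = -0.00009, g' = -0.4921 → β = 0.1347
Converged at β = 0.1347.
Compositions from xᵢ = zᵢ/(1+β(Kᵢ−1)), yᵢ = Kᵢxᵢ:
  1: x = 0.2056, y = 0.3555
  2: x = 0.2974, y = 0.4964
  3: x = 0.4970, y = 0.1481

x_2 = 0.2974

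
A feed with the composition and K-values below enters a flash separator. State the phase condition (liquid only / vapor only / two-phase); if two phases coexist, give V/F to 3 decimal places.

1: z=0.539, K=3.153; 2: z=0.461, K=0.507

ΣzᵢKᵢ = 1.933; Σzᵢ/Kᵢ = 1.080.
Both exceed 1, so a two-phase solution exists.
Material balance + equilibrium reduce to Σ zᵢ(Kᵢ−1)/(1+ψ(Kᵢ−1)) = 0.
Binary case is linear: z₁(K₁−1)(1+ψ(K₂−1)) + z₂(K₂−1)(1+ψ(K₁−1)) = 0
⇒ ψ = [z₁(K₁−1)+z₂(K₂−1)] / [−(K₁−1)(K₂−1)] = 0.9332/1.0614 = 0.879

two-phase, V/F = 0.879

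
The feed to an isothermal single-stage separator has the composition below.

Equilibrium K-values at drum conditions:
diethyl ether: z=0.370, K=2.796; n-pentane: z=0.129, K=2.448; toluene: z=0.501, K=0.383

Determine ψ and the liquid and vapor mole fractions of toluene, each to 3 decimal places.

ψ = 0.514, x_toluene = 0.734, y_toluene = 0.281

Rachford–Rice: g(ψ) = Σ zᵢ(Kᵢ−1)/(1+ψ(Kᵢ−1)) = 0.
Feasibility: ΣzᵢKᵢ = 1.542, Σzᵢ/Kᵢ = 1.493 — both > 1, two phases present.
Newton–Raphson from ψ = 0.49:
  ψ = 0.490: g = 0.0197, g' = -0.822 → ψ = 0.514
Converged at ψ = 0.514.
Compositions from xᵢ = zᵢ/(1+ψ(Kᵢ−1)), yᵢ = Kᵢxᵢ:
  diethyl ether: x = 0.192, y = 0.538
  n-pentane: x = 0.074, y = 0.181
  toluene: x = 0.734, y = 0.281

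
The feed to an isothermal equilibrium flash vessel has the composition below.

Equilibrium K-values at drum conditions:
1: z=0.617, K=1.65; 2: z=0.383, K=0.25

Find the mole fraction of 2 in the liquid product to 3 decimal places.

Newton–Raphson from ψ = 0.5:
  ψ = 0.500: g = -0.1569, g' = -0.700 → ψ = 0.276
  ψ = 0.276: g = -0.0221, g' = -0.530 → ψ = 0.234
  ψ = 0.234: g = -0.0004, g' = -0.513 → ψ = 0.233
Converged at ψ = 0.233.
Compositions from xᵢ = zᵢ/(1+ψ(Kᵢ−1)), yᵢ = Kᵢxᵢ:
  1: x = 0.536, y = 0.884
  2: x = 0.464, y = 0.116

x_2 = 0.464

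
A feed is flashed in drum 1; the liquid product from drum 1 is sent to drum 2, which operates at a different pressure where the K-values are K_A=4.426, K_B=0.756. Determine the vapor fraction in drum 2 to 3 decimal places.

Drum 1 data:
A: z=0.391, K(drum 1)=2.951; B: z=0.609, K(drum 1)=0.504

V/F (drum 2) = 0.598

Drum 1:
Let ψ₁ = V/F and solve Σ zᵢ(Kᵢ−1)/(1+ψ₁(Kᵢ−1)) = 0.
g(0) = ΣzᵢKᵢ − 1 = 0.461 and g(1) = 1 − Σzᵢ/Kᵢ = -0.341, so a root lies in (0, 1).
Newton iteration, ψ₁⁰ = 0.45:
  ψ₁ = 0.450: g = 0.0174, g' = -0.670 → ψ₁ = 0.476
Converged at ψ₁ = 0.476.
Drum-1 compositions:
  A: x = 0.203, y = 0.598
  B: x = 0.797, y = 0.402
Drum-2 feed = drum-1 liquid: z₂ = (0.2027, 0.7973).
Drum 2:
Material balance + equilibrium reduce to Σ zᵢ(Kᵢ−1)/(1+ψ₂(Kᵢ−1)) = 0.
Check two-phase: ΣzᵢKᵢ = 1.500 > 1 and Σzᵢ/Kᵢ = 1.100 > 1, so g(0) = 0.500 > 0 and g(1) = -0.100 < 0.
Iterate (Newton) starting at ψ₂ = 0.65:
  ψ₂ = 0.650: g = -0.0160, g' = -0.296 → ψ₂ = 0.596
  ψ₂ = 0.596: g = 0.0007, g' = -0.322 → ψ₂ = 0.598
Converged at ψ₂ = 0.598.
  A: x = 0.066, y = 0.294
  B: x = 0.934, y = 0.706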